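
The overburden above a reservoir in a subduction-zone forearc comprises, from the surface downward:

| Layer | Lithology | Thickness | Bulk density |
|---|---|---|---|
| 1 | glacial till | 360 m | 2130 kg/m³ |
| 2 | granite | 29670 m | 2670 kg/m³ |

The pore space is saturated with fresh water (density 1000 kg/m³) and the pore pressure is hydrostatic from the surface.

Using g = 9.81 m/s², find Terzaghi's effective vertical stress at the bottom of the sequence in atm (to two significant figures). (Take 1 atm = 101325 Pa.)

4800 atm

Overburden (lithostatic) stress σ_v:
glacial till: 2130 kg/m³ × 9.81 m/s² × 360 m = 7.522×10^6 Pa = 7.522 MPa
granite: 2670 kg/m³ × 9.81 m/s² × 29670 m = 7.771×10^8 Pa = 777.1 MPa
Total = 7.522 + 777.1 = 784.66 MPa
Pore pressure P_p = 1000 kg/m³ × 9.81 m/s² × 30030 m = 2.946×10^8 Pa = 294.6 MPa
Effective stress σ' = σ_v − P_p = 784.7 − 294.6 = 490.07 MPa = 4836.6 atm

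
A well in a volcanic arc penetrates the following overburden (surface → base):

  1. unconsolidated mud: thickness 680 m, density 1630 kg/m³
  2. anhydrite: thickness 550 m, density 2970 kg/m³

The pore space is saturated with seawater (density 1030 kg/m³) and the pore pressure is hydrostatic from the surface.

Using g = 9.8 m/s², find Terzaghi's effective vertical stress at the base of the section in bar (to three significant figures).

145 bar

Overburden (lithostatic) stress σ_v:
unconsolidated mud: 1630 kg/m³ × 9.8 m/s² × 680 m = 1.086×10^7 Pa = 10.86 MPa
anhydrite: 2970 kg/m³ × 9.8 m/s² × 550 m = 1.601×10^7 Pa = 16.01 MPa
Total = 10.86 + 16.01 = 26.871 MPa
Pore pressure P_p = 1030 kg/m³ × 9.8 m/s² × 1230 m = 1.242×10^7 Pa = 12.42 MPa
Effective stress σ' = σ_v − P_p = 26.87 − 12.42 = 14.455 MPa = 144.55 bar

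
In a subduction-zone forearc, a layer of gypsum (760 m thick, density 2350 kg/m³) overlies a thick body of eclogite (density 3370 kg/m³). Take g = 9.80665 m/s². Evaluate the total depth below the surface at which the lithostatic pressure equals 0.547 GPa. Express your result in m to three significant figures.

Pressure at base of upper layers: 2350×9.80665×760 = 1.751×10^7 Pa = 0.01751 GPa
Remaining pressure to be supplied by eclogite: 5.470×10^8 − 1.751×10^7 = 5.295×10^8 Pa
Additional depth in eclogite = 5.295×10^8 Pa / (3370 kg/m³ × 9.80665 m/s²) = 16022 m
Total depth = 760 m + 16022 m = 16782 m

16800 m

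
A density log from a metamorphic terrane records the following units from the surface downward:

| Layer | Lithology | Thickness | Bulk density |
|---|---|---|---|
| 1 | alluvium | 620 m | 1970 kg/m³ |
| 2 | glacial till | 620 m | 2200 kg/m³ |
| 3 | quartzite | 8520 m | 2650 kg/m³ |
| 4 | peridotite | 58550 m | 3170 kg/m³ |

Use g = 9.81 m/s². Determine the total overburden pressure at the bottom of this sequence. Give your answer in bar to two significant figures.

alluvium: 1970 kg/m³ × 9.81 m/s² × 620 m = 1.198×10^7 Pa = 119.8 bar
glacial till: 2200 kg/m³ × 9.81 m/s² × 620 m = 1.338×10^7 Pa = 133.8 bar
quartzite: 2650 kg/m³ × 9.81 m/s² × 8520 m = 2.215×10^8 Pa = 2215 bar
peridotite: 3170 kg/m³ × 9.81 m/s² × 58550 m = 1.821×10^9 Pa = 18208 bar
Total = 119.8 + 133.8 + 2215 + 18208 = 20676 bar

21000 bar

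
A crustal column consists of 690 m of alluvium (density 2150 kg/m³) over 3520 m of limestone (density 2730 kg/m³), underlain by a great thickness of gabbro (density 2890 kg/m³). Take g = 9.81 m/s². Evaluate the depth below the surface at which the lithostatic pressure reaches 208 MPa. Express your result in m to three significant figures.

7710 m

Pressure at base of upper layers: 2150×9.81×690 + 2730×9.81×3520 = 1.088×10^8 Pa = 108.8 MPa
Remaining pressure to be supplied by gabbro: 2.080×10^8 − 1.088×10^8 = 9.918×10^7 Pa
Additional depth in gabbro = 9.918×10^7 Pa / (2890 kg/m³ × 9.81 m/s²) = 3498.2 m
Total depth = 4210 m + 3498.2 m = 7708.2 m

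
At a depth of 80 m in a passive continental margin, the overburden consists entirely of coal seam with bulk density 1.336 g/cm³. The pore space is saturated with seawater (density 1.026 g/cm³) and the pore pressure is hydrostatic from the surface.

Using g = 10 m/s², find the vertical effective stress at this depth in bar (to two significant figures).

Overburden (lithostatic) stress σ_v:
coal seam: 1336 kg/m³ × 10 m/s² × 80 m = 1.069×10^6 Pa = 1.069 MPa
Pore pressure P_p = 1026 kg/m³ × 10 m/s² × 80 m = 8.208×10^5 Pa = 0.8208 MPa
Effective stress σ' = σ_v − P_p = 1.069 − 0.8208 = 0.24800 MPa = 2.4800 bar

2.5 bar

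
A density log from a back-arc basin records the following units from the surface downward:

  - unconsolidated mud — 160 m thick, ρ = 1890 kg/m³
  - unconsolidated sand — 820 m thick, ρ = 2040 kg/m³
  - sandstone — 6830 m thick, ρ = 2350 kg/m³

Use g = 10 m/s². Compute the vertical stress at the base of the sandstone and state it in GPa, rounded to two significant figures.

0.18 GPa

unconsolidated mud: 1890 kg/m³ × 10 m/s² × 160 m = 3.024×10^6 Pa = 3.024×10^-3 GPa
unconsolidated sand: 2040 kg/m³ × 10 m/s² × 820 m = 1.673×10^7 Pa = 0.01673 GPa
sandstone: 2350 kg/m³ × 10 m/s² × 6830 m = 1.605×10^8 Pa = 0.1605 GPa
Total = 3.024×10^-3 + 0.01673 + 0.1605 = 0.18026 GPa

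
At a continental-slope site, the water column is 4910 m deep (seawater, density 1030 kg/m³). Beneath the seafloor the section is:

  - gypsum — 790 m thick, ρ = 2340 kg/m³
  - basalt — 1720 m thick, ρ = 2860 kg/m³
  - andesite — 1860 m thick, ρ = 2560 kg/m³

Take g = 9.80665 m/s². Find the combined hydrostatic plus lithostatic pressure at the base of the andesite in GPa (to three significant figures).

0.163 GPa

seawater: 1030 kg/m³ × 9.80665 m/s² × 4910 m = 4.960×10^7 Pa = 0.04960 GPa
gypsum: 2340 kg/m³ × 9.80665 m/s² × 790 m = 1.813×10^7 Pa = 0.01813 GPa
basalt: 2860 kg/m³ × 9.80665 m/s² × 1720 m = 4.824×10^7 Pa = 0.04824 GPa
andesite: 2560 kg/m³ × 9.80665 m/s² × 1860 m = 4.670×10^7 Pa = 0.04670 GPa
Total = 0.04960 + 0.01813 + 0.04824 + 0.04670 = 0.16266 GPa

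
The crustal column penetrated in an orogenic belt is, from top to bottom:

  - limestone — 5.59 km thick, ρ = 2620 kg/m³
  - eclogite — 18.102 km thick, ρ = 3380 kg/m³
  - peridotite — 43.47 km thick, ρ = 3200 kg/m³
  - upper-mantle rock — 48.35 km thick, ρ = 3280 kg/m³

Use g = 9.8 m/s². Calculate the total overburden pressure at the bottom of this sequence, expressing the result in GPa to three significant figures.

3.66 GPa

limestone: 2620 kg/m³ × 9.8 m/s² × 5590 m = 1.435×10^8 Pa = 0.1435 GPa
eclogite: 3380 kg/m³ × 9.8 m/s² × 18102 m = 5.996×10^8 Pa = 0.5996 GPa
peridotite: 3200 kg/m³ × 9.8 m/s² × 43470 m = 1.363×10^9 Pa = 1.363 GPa
upper-mantle rock: 3280 kg/m³ × 9.8 m/s² × 48350 m = 1.554×10^9 Pa = 1.554 GPa
Total = 0.1435 + 0.5996 + 1.363 + 1.554 = 3.6605 GPa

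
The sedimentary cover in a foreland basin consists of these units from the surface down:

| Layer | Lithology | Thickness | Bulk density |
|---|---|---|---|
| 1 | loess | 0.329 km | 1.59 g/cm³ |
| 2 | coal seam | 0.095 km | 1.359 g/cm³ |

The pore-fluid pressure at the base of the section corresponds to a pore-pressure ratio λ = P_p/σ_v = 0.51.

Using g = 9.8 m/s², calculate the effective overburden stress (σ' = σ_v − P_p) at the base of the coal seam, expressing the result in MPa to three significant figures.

Overburden (lithostatic) stress σ_v:
loess: 1590 kg/m³ × 9.8 m/s² × 329 m = 5.126×10^6 Pa = 5.126 MPa
coal seam: 1359 kg/m³ × 9.8 m/s² × 95 m = 1.265×10^6 Pa = 1.265 MPa
Total = 5.126 + 1.265 = 6.3917 MPa
Pore pressure P_p = λ·σ_v = 0.51 × 6.392 MPa = 3.260 MPa
Effective stress σ' = σ_v − P_p = 6.392 − 3.260 = 3.1319 MPa

3.13 MPa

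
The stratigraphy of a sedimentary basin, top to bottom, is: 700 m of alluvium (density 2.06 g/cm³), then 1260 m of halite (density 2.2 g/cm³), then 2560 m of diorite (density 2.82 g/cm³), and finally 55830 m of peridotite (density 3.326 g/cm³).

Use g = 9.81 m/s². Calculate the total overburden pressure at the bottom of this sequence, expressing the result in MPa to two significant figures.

1900 MPa

alluvium: 2060 kg/m³ × 9.81 m/s² × 700 m = 1.415×10^7 Pa = 14.15 MPa
halite: 2200 kg/m³ × 9.81 m/s² × 1260 m = 2.719×10^7 Pa = 27.19 MPa
diorite: 2820 kg/m³ × 9.81 m/s² × 2560 m = 7.082×10^7 Pa = 70.82 MPa
peridotite: 3326 kg/m³ × 9.81 m/s² × 55830 m = 1.822×10^9 Pa = 1822 MPa
Total = 14.15 + 27.19 + 70.82 + 1822 = 1933.8 MPa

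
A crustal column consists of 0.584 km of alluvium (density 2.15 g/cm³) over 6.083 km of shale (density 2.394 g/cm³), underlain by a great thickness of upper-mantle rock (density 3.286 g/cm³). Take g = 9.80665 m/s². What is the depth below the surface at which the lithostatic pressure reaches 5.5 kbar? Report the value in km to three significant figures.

18.9 km

Pressure at base of upper layers: 2150×9.80665×584 + 2394×9.80665×6083 = 1.551×10^8 Pa = 1.551 kbar
Remaining pressure to be supplied by upper-mantle rock: 5.500×10^8 − 1.551×10^8 = 3.949×10^8 Pa
Additional depth in upper-mantle rock = 3.949×10^8 Pa / (3286 kg/m³ × 9.80665 m/s²) = 12254 m
Total depth = 6667 m + 12254 m = 18921 m
= 18.921 km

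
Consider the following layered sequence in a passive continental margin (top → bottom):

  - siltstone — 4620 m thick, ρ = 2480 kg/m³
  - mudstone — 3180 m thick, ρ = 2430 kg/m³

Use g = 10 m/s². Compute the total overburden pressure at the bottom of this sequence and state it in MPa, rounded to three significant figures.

siltstone: 2480 kg/m³ × 10 m/s² × 4620 m = 1.146×10^8 Pa = 114.6 MPa
mudstone: 2430 kg/m³ × 10 m/s² × 3180 m = 7.727×10^7 Pa = 77.27 MPa
Total = 114.6 + 77.27 = 191.85 MPa

192 MPa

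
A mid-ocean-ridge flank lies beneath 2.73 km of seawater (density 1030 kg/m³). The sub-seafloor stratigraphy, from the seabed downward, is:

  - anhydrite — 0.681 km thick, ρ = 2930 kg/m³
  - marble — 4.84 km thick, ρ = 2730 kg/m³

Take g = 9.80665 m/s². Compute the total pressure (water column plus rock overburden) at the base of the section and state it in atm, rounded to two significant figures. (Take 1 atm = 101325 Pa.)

1700 atm

seawater: 1030 kg/m³ × 9.80665 m/s² × 2730 m = 2.758×10^7 Pa = 272.1 atm
anhydrite: 2930 kg/m³ × 9.80665 m/s² × 681 m = 1.957×10^7 Pa = 193.1 atm
marble: 2730 kg/m³ × 9.80665 m/s² × 4840 m = 1.296×10^8 Pa = 1279 atm
Total = 272.1 + 193.1 + 1279 = 1744.1 atm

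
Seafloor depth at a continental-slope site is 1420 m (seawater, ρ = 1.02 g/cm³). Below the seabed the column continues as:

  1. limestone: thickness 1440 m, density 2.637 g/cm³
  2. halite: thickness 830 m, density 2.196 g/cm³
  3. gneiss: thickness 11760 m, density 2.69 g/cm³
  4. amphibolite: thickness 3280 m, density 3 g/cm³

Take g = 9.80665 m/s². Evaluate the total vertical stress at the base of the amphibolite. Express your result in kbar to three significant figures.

seawater: 1020 kg/m³ × 9.80665 m/s² × 1420 m = 1.420×10^7 Pa = 0.1420 kbar
limestone: 2637 kg/m³ × 9.80665 m/s² × 1440 m = 3.724×10^7 Pa = 0.3724 kbar
halite: 2196 kg/m³ × 9.80665 m/s² × 830 m = 1.787×10^7 Pa = 0.1787 kbar
gneiss: 2690 kg/m³ × 9.80665 m/s² × 11760 m = 3.102×10^8 Pa = 3.102 kbar
amphibolite: 3000 kg/m³ × 9.80665 m/s² × 3280 m = 9.650×10^7 Pa = 0.9650 kbar
Total = 0.1420 + 0.3724 + 0.1787 + 3.102 + 0.9650 = 4.7604 kbar

4.76 kbar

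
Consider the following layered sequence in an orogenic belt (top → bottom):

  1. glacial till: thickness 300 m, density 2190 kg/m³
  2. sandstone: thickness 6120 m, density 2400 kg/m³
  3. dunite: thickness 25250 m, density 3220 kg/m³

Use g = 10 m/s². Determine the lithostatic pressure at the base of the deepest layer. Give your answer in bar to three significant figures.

9660 bar

glacial till: 2190 kg/m³ × 10 m/s² × 300 m = 6.570×10^6 Pa = 65.70 bar
sandstone: 2400 kg/m³ × 10 m/s² × 6120 m = 1.469×10^8 Pa = 1469 bar
dunite: 3220 kg/m³ × 10 m/s² × 25250 m = 8.130×10^8 Pa = 8130 bar
Total = 65.70 + 1469 + 8130 = 9665.0 bar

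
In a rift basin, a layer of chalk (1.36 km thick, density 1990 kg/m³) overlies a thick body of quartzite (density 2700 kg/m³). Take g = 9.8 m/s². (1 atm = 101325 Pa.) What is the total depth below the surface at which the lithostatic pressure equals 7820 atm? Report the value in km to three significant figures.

30.3 km

Pressure at base of upper layers: 1990×9.8×1360 = 2.652×10^7 Pa = 261.8 atm
Remaining pressure to be supplied by quartzite: 7.924×10^8 − 2.652×10^7 = 7.658×10^8 Pa
Additional depth in quartzite = 7.658×10^8 Pa / (2700 kg/m³ × 9.8 m/s²) = 28943 m
Total depth = 1360 m + 28943 m = 30303 m
= 30.303 km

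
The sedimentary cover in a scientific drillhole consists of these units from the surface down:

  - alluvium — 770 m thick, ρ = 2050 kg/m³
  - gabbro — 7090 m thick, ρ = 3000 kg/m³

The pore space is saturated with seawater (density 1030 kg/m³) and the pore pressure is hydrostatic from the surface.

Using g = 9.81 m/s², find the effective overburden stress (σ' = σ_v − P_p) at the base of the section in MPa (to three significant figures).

Overburden (lithostatic) stress σ_v:
alluvium: 2050 kg/m³ × 9.81 m/s² × 770 m = 1.549×10^7 Pa = 15.49 MPa
gabbro: 3000 kg/m³ × 9.81 m/s² × 7090 m = 2.087×10^8 Pa = 208.7 MPa
Total = 15.49 + 208.7 = 224.14 MPa
Pore pressure P_p = 1030 kg/m³ × 9.81 m/s² × 7860 m = 7.942×10^7 Pa = 79.42 MPa
Effective stress σ' = σ_v − P_p = 224.1 − 79.42 = 144.72 MPa

145 MPa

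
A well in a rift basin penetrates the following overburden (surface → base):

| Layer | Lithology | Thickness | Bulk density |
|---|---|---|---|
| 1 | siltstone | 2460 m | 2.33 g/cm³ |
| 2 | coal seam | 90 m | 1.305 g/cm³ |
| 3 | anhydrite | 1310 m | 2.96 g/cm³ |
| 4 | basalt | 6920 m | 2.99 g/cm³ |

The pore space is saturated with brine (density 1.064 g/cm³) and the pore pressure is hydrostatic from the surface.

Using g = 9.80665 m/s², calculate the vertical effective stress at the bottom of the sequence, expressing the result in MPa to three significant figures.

Overburden (lithostatic) stress σ_v:
siltstone: 2330 kg/m³ × 9.80665 m/s² × 2460 m = 5.621×10^7 Pa = 56.21 MPa
coal seam: 1305 kg/m³ × 9.80665 m/s² × 90 m = 1.152×10^6 Pa = 1.152 MPa
anhydrite: 2960 kg/m³ × 9.80665 m/s² × 1310 m = 3.803×10^7 Pa = 38.03 MPa
basalt: 2990 kg/m³ × 9.80665 m/s² × 6920 m = 2.029×10^8 Pa = 202.9 MPa
Total = 56.21 + 1.152 + 38.03 + 202.9 = 298.30 MPa
Pore pressure P_p = 1064 kg/m³ × 9.80665 m/s² × 10780 m = 1.125×10^8 Pa = 112.5 MPa
Effective stress σ' = σ_v − P_p = 298.3 − 112.5 = 185.81 MPa

186 MPa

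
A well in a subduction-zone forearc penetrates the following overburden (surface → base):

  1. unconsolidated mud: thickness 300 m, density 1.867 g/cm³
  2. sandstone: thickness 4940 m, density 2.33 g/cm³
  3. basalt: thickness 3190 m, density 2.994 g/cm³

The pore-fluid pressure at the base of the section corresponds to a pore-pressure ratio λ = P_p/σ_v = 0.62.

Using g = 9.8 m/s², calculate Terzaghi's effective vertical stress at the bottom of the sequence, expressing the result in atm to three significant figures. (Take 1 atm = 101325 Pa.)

Overburden (lithostatic) stress σ_v:
unconsolidated mud: 1867 kg/m³ × 9.8 m/s² × 300 m = 5.489×10^6 Pa = 5.489 MPa
sandstone: 2330 kg/m³ × 9.8 m/s² × 4940 m = 1.128×10^8 Pa = 112.8 MPa
basalt: 2994 kg/m³ × 9.8 m/s² × 3190 m = 9.360×10^7 Pa = 93.60 MPa
Total = 5.489 + 112.8 + 93.60 = 211.89 MPa
Pore pressure P_p = λ·σ_v = 0.62 × 211.9 MPa = 131.4 MPa
Effective stress σ' = σ_v − P_p = 211.9 − 131.4 = 80.517 MPa = 794.64 atm

795 atm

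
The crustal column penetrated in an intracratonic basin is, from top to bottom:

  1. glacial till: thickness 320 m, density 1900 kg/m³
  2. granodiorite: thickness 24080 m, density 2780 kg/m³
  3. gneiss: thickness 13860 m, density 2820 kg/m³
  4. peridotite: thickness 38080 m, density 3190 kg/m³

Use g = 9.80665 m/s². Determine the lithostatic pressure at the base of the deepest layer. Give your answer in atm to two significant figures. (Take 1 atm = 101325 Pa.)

glacial till: 1900 kg/m³ × 9.80665 m/s² × 320 m = 5.962×10^6 Pa = 58.84 atm
granodiorite: 2780 kg/m³ × 9.80665 m/s² × 24080 m = 6.565×10^8 Pa = 6479 atm
gneiss: 2820 kg/m³ × 9.80665 m/s² × 13860 m = 3.833×10^8 Pa = 3783 atm
peridotite: 3190 kg/m³ × 9.80665 m/s² × 38080 m = 1.191×10^9 Pa = 11757 atm
Total = 58.84 + 6479 + 3783 + 11757 = 22078 atm

22000 atm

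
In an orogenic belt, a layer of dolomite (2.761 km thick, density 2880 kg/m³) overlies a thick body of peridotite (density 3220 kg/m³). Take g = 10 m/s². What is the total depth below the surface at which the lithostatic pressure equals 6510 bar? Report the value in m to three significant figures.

Pressure at base of upper layers: 2880×10×2761 = 7.952×10^7 Pa = 795.2 bar
Remaining pressure to be supplied by peridotite: 6.510×10^8 − 7.952×10^7 = 5.715×10^8 Pa
Additional depth in peridotite = 5.715×10^8 Pa / (3220 kg/m³ × 10 m/s²) = 17748 m
Total depth = 2761 m + 17748 m = 20509 m

20500 m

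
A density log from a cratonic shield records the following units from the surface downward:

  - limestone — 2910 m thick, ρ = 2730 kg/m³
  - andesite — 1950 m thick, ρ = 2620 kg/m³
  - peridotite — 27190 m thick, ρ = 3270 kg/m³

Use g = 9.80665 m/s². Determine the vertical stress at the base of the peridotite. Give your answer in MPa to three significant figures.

limestone: 2730 kg/m³ × 9.80665 m/s² × 2910 m = 7.791×10^7 Pa = 77.91 MPa
andesite: 2620 kg/m³ × 9.80665 m/s² × 1950 m = 5.010×10^7 Pa = 50.10 MPa
peridotite: 3270 kg/m³ × 9.80665 m/s² × 27190 m = 8.719×10^8 Pa = 871.9 MPa
Total = 77.91 + 50.10 + 871.9 = 999.93 MPa

1000 MPa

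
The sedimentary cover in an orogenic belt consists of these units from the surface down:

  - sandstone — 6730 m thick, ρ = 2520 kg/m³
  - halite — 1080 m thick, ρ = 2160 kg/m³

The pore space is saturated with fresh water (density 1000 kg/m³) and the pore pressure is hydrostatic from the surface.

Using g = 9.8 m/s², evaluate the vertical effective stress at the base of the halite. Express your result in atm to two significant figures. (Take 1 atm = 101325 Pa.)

Overburden (lithostatic) stress σ_v:
sandstone: 2520 kg/m³ × 9.8 m/s² × 6730 m = 1.662×10^8 Pa = 166.2 MPa
halite: 2160 kg/m³ × 9.8 m/s² × 1080 m = 2.286×10^7 Pa = 22.86 MPa
Total = 166.2 + 22.86 = 189.07 MPa
Pore pressure P_p = 1000 kg/m³ × 9.8 m/s² × 7810 m = 7.654×10^7 Pa = 76.54 MPa
Effective stress σ' = σ_v − P_p = 189.1 − 76.54 = 112.53 MPa = 1110.6 atm

1100 atm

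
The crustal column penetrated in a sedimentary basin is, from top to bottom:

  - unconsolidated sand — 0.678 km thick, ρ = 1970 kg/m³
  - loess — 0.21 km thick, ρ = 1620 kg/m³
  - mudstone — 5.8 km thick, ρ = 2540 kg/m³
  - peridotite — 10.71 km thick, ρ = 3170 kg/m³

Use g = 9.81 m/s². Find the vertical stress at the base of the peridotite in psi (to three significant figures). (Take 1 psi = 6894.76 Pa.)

unconsolidated sand: 1970 kg/m³ × 9.81 m/s² × 678 m = 1.310×10^7 Pa = 1900 psi
loess: 1620 kg/m³ × 9.81 m/s² × 210 m = 3.337×10^6 Pa = 484.0 psi
mudstone: 2540 kg/m³ × 9.81 m/s² × 5800 m = 1.445×10^8 Pa = 20961 psi
peridotite: 3170 kg/m³ × 9.81 m/s² × 10710 m = 3.331×10^8 Pa = 48306 psi
Total = 1900 + 484.0 + 20961 + 48306 = 71651 psi

71700 psi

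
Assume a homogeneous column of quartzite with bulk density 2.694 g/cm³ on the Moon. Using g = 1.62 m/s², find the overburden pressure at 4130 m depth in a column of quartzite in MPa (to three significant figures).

quartzite: 2694 kg/m³ × 1.62 m/s² × 4130 m = 1.802×10^7 Pa = 18.02 MPa

18.0 MPa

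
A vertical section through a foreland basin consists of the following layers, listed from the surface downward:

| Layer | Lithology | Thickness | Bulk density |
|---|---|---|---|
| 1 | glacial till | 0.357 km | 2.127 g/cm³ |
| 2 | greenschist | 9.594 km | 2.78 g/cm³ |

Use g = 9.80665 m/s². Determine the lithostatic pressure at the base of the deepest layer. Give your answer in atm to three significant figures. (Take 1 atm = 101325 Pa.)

glacial till: 2127 kg/m³ × 9.80665 m/s² × 357 m = 7.447×10^6 Pa = 73.49 atm
greenschist: 2780 kg/m³ × 9.80665 m/s² × 9594 m = 2.616×10^8 Pa = 2581 atm
Total = 73.49 + 2581 = 2654.9 atm

2650 atm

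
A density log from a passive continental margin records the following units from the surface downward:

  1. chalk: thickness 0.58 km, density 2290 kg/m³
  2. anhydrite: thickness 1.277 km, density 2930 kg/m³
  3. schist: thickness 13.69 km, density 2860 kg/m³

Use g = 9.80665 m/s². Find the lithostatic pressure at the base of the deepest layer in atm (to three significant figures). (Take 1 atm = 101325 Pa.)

chalk: 2290 kg/m³ × 9.80665 m/s² × 580 m = 1.303×10^7 Pa = 128.5 atm
anhydrite: 2930 kg/m³ × 9.80665 m/s² × 1277 m = 3.669×10^7 Pa = 362.1 atm
schist: 2860 kg/m³ × 9.80665 m/s² × 13690 m = 3.840×10^8 Pa = 3789 atm
Total = 128.5 + 362.1 + 3789 = 4280.1 atm

4280 atm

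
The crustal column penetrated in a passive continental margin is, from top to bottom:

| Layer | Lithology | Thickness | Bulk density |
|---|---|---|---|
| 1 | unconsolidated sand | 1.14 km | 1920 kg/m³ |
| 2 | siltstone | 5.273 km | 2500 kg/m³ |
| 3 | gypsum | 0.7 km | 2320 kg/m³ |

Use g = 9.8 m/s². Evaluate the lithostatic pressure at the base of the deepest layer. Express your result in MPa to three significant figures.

unconsolidated sand: 1920 kg/m³ × 9.8 m/s² × 1140 m = 2.145×10^7 Pa = 21.45 MPa
siltstone: 2500 kg/m³ × 9.8 m/s² × 5273 m = 1.292×10^8 Pa = 129.2 MPa
gypsum: 2320 kg/m³ × 9.8 m/s² × 700 m = 1.592×10^7 Pa = 15.92 MPa
Total = 21.45 + 129.2 + 15.92 = 166.55 MPa

167 MPa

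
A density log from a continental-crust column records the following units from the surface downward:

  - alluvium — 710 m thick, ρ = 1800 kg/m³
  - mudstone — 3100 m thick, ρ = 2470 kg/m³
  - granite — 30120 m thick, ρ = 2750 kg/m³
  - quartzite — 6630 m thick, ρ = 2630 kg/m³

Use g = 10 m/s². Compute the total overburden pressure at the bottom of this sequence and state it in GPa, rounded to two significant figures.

alluvium: 1800 kg/m³ × 10 m/s² × 710 m = 1.278×10^7 Pa = 0.01278 GPa
mudstone: 2470 kg/m³ × 10 m/s² × 3100 m = 7.657×10^7 Pa = 0.07657 GPa
granite: 2750 kg/m³ × 10 m/s² × 30120 m = 8.283×10^8 Pa = 0.8283 GPa
quartzite: 2630 kg/m³ × 10 m/s² × 6630 m = 1.744×10^8 Pa = 0.1744 GPa
Total = 0.01278 + 0.07657 + 0.8283 + 0.1744 = 1.0920 GPa

1.1 GPa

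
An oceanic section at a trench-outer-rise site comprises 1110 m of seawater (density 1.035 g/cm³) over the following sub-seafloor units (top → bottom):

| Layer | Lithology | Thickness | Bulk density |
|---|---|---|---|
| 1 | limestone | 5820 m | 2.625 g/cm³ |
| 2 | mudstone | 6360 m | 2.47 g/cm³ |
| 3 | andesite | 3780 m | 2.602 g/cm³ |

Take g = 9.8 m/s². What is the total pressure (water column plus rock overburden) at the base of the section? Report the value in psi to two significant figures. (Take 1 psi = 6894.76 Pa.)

60000 psi

seawater: 1035 kg/m³ × 9.8 m/s² × 1110 m = 1.126×10^7 Pa = 1633 psi
limestone: 2625 kg/m³ × 9.8 m/s² × 5820 m = 1.497×10^8 Pa = 21715 psi
mudstone: 2470 kg/m³ × 9.8 m/s² × 6360 m = 1.540×10^8 Pa = 22329 psi
andesite: 2602 kg/m³ × 9.8 m/s² × 3780 m = 9.639×10^7 Pa = 13980 psi
Total = 1633 + 21715 + 22329 + 13980 = 59656 psi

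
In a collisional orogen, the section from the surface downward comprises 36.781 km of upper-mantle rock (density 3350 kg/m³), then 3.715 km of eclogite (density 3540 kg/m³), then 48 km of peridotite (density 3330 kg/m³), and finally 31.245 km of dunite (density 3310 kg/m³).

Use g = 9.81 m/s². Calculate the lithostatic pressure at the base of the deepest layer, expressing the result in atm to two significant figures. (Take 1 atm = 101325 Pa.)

upper-mantle rock: 3350 kg/m³ × 9.81 m/s² × 36781 m = 1.209×10^9 Pa = 11929 atm
eclogite: 3540 kg/m³ × 9.81 m/s² × 3715 m = 1.290×10^8 Pa = 1273 atm
peridotite: 3330 kg/m³ × 9.81 m/s² × 48000 m = 1.568×10^9 Pa = 15475 atm
dunite: 3310 kg/m³ × 9.81 m/s² × 31245 m = 1.015×10^9 Pa = 10013 atm
Total = 11929 + 1273 + 15475 + 10013 = 38691 atm

39000 atm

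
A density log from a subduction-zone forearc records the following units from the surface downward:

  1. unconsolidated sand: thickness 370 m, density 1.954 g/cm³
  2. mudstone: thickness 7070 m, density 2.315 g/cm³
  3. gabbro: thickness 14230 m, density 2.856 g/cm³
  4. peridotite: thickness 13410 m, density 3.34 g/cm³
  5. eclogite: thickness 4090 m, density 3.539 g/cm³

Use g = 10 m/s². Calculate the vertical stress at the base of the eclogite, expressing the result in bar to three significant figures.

11700 bar

unconsolidated sand: 1954 kg/m³ × 10 m/s² × 370 m = 7.230×10^6 Pa = 72.30 bar
mudstone: 2315 kg/m³ × 10 m/s² × 7070 m = 1.637×10^8 Pa = 1637 bar
gabbro: 2856 kg/m³ × 10 m/s² × 14230 m = 4.064×10^8 Pa = 4064 bar
peridotite: 3340 kg/m³ × 10 m/s² × 13410 m = 4.479×10^8 Pa = 4479 bar
eclogite: 3539 kg/m³ × 10 m/s² × 4090 m = 1.447×10^8 Pa = 1447 bar
Total = 72.30 + 1637 + 4064 + 4479 + 1447 = 11699 bar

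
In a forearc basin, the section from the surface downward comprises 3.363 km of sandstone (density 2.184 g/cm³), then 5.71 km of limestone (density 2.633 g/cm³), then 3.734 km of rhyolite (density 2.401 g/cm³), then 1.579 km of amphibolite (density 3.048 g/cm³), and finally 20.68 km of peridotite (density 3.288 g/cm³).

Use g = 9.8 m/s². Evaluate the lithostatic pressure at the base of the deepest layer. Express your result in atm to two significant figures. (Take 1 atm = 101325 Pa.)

10000 atm

sandstone: 2184 kg/m³ × 9.8 m/s² × 3363 m = 7.198×10^7 Pa = 710.4 atm
limestone: 2633 kg/m³ × 9.8 m/s² × 5710 m = 1.473×10^8 Pa = 1454 atm
rhyolite: 2401 kg/m³ × 9.8 m/s² × 3734 m = 8.786×10^7 Pa = 867.1 atm
amphibolite: 3048 kg/m³ × 9.8 m/s² × 1579 m = 4.717×10^7 Pa = 465.5 atm
peridotite: 3288 kg/m³ × 9.8 m/s² × 20680 m = 6.664×10^8 Pa = 6576 atm
Total = 710.4 + 1454 + 867.1 + 465.5 + 6576 = 10074 atm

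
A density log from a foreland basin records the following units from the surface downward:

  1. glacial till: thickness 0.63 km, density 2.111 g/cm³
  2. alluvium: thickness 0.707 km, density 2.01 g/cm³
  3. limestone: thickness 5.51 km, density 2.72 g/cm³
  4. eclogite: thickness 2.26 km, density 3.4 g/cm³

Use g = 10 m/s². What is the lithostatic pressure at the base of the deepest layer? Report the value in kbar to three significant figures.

glacial till: 2111 kg/m³ × 10 m/s² × 630 m = 1.330×10^7 Pa = 0.1330 kbar
alluvium: 2010 kg/m³ × 10 m/s² × 707 m = 1.421×10^7 Pa = 0.1421 kbar
limestone: 2720 kg/m³ × 10 m/s² × 5510 m = 1.499×10^8 Pa = 1.499 kbar
eclogite: 3400 kg/m³ × 10 m/s² × 2260 m = 7.684×10^7 Pa = 0.7684 kbar
Total = 0.1330 + 0.1421 + 1.499 + 0.7684 = 2.5422 kbar

2.54 kbar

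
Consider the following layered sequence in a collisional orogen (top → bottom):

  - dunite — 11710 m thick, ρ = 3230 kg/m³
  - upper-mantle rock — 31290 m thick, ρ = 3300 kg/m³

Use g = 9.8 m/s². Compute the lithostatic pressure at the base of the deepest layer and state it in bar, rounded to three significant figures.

13800 bar

dunite: 3230 kg/m³ × 9.8 m/s² × 11710 m = 3.707×10^8 Pa = 3707 bar
upper-mantle rock: 3300 kg/m³ × 9.8 m/s² × 31290 m = 1.012×10^9 Pa = 10119 bar
Total = 3707 + 10119 = 13826 bar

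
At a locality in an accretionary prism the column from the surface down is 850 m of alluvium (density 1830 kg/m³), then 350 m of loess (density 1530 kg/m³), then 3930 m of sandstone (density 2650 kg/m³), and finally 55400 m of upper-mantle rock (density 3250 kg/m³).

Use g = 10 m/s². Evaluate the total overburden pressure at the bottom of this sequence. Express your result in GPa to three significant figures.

alluvium: 1830 kg/m³ × 10 m/s² × 850 m = 1.556×10^7 Pa = 0.01555 GPa
loess: 1530 kg/m³ × 10 m/s² × 350 m = 5.355×10^6 Pa = 5.355×10^-3 GPa
sandstone: 2650 kg/m³ × 10 m/s² × 3930 m = 1.041×10^8 Pa = 0.1041 GPa
upper-mantle rock: 3250 kg/m³ × 10 m/s² × 55400 m = 1.800×10^9 Pa = 1.800 GPa
Total = 0.01555 + 5.355×10^-3 + 0.1041 + 1.800 = 1.9256 GPa

1.93 GPa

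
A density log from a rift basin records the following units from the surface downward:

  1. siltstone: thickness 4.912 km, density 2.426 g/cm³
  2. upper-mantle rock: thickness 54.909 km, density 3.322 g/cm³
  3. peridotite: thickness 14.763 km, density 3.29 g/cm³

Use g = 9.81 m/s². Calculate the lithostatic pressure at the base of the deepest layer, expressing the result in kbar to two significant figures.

24 kbar

siltstone: 2426 kg/m³ × 9.81 m/s² × 4912 m = 1.169×10^8 Pa = 1.169 kbar
upper-mantle rock: 3322 kg/m³ × 9.81 m/s² × 54909 m = 1.789×10^9 Pa = 17.89 kbar
peridotite: 3290 kg/m³ × 9.81 m/s² × 14763 m = 4.765×10^8 Pa = 4.765 kbar
Total = 1.169 + 17.89 + 4.765 = 23.828 kbar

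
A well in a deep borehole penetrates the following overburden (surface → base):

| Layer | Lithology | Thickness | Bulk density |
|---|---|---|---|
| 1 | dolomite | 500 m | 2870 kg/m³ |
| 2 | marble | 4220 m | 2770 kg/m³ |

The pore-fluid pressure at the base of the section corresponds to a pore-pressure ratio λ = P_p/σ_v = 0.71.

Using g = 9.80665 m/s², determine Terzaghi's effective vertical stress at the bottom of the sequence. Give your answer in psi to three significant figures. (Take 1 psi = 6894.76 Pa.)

Overburden (lithostatic) stress σ_v:
dolomite: 2870 kg/m³ × 9.80665 m/s² × 500 m = 1.407×10^7 Pa = 14.07 MPa
marble: 2770 kg/m³ × 9.80665 m/s² × 4220 m = 1.146×10^8 Pa = 114.6 MPa
Total = 14.07 + 114.6 = 128.71 MPa
Pore pressure P_p = λ·σ_v = 0.71 × 128.7 MPa = 91.38 MPa
Effective stress σ' = σ_v − P_p = 128.7 − 91.38 = 37.325 MPa = 5413.5 psi

5410 psi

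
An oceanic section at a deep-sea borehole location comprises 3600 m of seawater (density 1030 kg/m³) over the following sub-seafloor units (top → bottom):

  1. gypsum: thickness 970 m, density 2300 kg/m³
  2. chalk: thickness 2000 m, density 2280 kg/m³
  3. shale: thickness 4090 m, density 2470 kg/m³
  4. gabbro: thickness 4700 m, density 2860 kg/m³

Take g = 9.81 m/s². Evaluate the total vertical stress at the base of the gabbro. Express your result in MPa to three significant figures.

334 MPa

seawater: 1030 kg/m³ × 9.81 m/s² × 3600 m = 3.638×10^7 Pa = 36.38 MPa
gypsum: 2300 kg/m³ × 9.81 m/s² × 970 m = 2.189×10^7 Pa = 21.89 MPa
chalk: 2280 kg/m³ × 9.81 m/s² × 2000 m = 4.473×10^7 Pa = 44.73 MPa
shale: 2470 kg/m³ × 9.81 m/s² × 4090 m = 9.910×10^7 Pa = 99.10 MPa
gabbro: 2860 kg/m³ × 9.81 m/s² × 4700 m = 1.319×10^8 Pa = 131.9 MPa
Total = 36.38 + 21.89 + 44.73 + 99.10 + 131.9 = 333.96 MPa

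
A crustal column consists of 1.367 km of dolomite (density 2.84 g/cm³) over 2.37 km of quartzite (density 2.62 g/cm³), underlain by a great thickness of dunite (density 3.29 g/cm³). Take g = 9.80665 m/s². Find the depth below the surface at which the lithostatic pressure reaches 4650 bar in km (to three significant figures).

15.1 km

Pressure at base of upper layers: 2840×9.80665×1367 + 2620×9.80665×2370 = 9.897×10^7 Pa = 989.7 bar
Remaining pressure to be supplied by dunite: 4.650×10^8 − 9.897×10^7 = 3.660×10^8 Pa
Additional depth in dunite = 3.660×10^8 Pa / (3290 kg/m³ × 9.80665 m/s²) = 11345 m
Total depth = 3737 m + 11345 m = 15082 m
= 15.082 km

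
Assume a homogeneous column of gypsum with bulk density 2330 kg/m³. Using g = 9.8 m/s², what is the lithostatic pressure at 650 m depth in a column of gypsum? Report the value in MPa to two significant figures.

gypsum: 2330 kg/m³ × 9.8 m/s² × 650 m = 1.484×10^7 Pa = 14.84 MPa

15 MPa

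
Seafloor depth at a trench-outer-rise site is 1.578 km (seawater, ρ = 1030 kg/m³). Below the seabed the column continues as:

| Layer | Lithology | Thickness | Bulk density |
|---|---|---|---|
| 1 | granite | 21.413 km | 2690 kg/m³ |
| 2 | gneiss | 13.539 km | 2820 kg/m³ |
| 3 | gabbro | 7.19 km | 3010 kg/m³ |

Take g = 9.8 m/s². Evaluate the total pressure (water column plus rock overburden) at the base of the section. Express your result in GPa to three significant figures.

seawater: 1030 kg/m³ × 9.8 m/s² × 1578 m = 1.593×10^7 Pa = 0.01593 GPa
granite: 2690 kg/m³ × 9.8 m/s² × 21413 m = 5.645×10^8 Pa = 0.5645 GPa
gneiss: 2820 kg/m³ × 9.8 m/s² × 13539 m = 3.742×10^8 Pa = 0.3742 GPa
gabbro: 3010 kg/m³ × 9.8 m/s² × 7190 m = 2.121×10^8 Pa = 0.2121 GPa
Total = 0.01593 + 0.5645 + 0.3742 + 0.2121 = 1.1667 GPa

1.17 GPa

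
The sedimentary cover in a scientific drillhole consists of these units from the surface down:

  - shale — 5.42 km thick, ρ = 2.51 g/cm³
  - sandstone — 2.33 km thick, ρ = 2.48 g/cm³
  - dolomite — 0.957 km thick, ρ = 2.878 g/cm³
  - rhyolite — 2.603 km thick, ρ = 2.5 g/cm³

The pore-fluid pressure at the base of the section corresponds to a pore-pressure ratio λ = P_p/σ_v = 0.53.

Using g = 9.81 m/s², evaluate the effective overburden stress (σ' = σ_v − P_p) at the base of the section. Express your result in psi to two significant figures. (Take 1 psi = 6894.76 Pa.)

Overburden (lithostatic) stress σ_v:
shale: 2510 kg/m³ × 9.81 m/s² × 5420 m = 1.335×10^8 Pa = 133.5 MPa
sandstone: 2480 kg/m³ × 9.81 m/s² × 2330 m = 5.669×10^7 Pa = 56.69 MPa
dolomite: 2878 kg/m³ × 9.81 m/s² × 957 m = 2.702×10^7 Pa = 27.02 MPa
rhyolite: 2500 kg/m³ × 9.81 m/s² × 2603 m = 6.384×10^7 Pa = 63.84 MPa
Total = 133.5 + 56.69 + 27.02 + 63.84 = 281.00 MPa
Pore pressure P_p = λ·σ_v = 0.53 × 281.0 MPa = 148.9 MPa
Effective stress σ' = σ_v − P_p = 281.0 − 148.9 = 132.07 MPa = 19155 psi

19000 psi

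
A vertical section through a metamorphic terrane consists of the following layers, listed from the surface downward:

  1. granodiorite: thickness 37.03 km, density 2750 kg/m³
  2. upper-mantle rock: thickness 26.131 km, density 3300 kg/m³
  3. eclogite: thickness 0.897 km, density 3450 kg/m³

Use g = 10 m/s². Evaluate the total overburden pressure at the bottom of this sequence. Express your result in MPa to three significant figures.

granodiorite: 2750 kg/m³ × 10 m/s² × 37030 m = 1.018×10^9 Pa = 1018 MPa
upper-mantle rock: 3300 kg/m³ × 10 m/s² × 26131 m = 8.623×10^8 Pa = 862.3 MPa
eclogite: 3450 kg/m³ × 10 m/s² × 897 m = 3.095×10^7 Pa = 30.95 MPa
Total = 1018 + 862.3 + 30.95 = 1911.6 MPa

1910 MPa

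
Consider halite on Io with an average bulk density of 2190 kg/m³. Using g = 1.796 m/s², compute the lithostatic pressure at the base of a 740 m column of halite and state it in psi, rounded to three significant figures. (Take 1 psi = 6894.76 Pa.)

422 psi

halite: 2190 kg/m³ × 1.796 m/s² × 740 m = 2.911×10^6 Pa = 422.1 psi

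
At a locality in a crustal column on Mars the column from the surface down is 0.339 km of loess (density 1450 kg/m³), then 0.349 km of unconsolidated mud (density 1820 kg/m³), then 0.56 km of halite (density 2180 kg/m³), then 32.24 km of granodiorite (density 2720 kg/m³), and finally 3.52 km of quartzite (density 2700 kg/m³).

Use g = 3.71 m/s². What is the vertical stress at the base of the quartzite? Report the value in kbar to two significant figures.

loess: 1450 kg/m³ × 3.71 m/s² × 339 m = 1.824×10^6 Pa = 0.01824 kbar
unconsolidated mud: 1820 kg/m³ × 3.71 m/s² × 349 m = 2.357×10^6 Pa = 0.02357 kbar
halite: 2180 kg/m³ × 3.71 m/s² × 560 m = 4.529×10^6 Pa = 0.04529 kbar
granodiorite: 2720 kg/m³ × 3.71 m/s² × 32240 m = 3.253×10^8 Pa = 3.253 kbar
quartzite: 2700 kg/m³ × 3.71 m/s² × 3520 m = 3.526×10^7 Pa = 0.3526 kbar
Total = 0.01824 + 0.02357 + 0.04529 + 3.253 + 0.3526 = 3.6931 kbar

3.7 kbar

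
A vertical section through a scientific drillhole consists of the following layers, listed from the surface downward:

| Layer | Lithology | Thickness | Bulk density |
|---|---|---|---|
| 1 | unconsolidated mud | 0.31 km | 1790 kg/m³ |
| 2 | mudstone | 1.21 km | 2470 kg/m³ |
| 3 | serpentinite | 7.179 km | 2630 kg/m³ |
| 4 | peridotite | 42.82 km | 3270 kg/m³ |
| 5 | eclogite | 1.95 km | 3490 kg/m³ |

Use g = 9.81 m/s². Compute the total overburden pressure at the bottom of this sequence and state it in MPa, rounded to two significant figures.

unconsolidated mud: 1790 kg/m³ × 9.81 m/s² × 310 m = 5.444×10^6 Pa = 5.444 MPa
mudstone: 2470 kg/m³ × 9.81 m/s² × 1210 m = 2.932×10^7 Pa = 29.32 MPa
serpentinite: 2630 kg/m³ × 9.81 m/s² × 7179 m = 1.852×10^8 Pa = 185.2 MPa
peridotite: 3270 kg/m³ × 9.81 m/s² × 42820 m = 1.374×10^9 Pa = 1374 MPa
eclogite: 3490 kg/m³ × 9.81 m/s² × 1950 m = 6.676×10^7 Pa = 66.76 MPa
Total = 5.444 + 29.32 + 185.2 + 1374 + 66.76 = 1660.4 MPa

1700 MPa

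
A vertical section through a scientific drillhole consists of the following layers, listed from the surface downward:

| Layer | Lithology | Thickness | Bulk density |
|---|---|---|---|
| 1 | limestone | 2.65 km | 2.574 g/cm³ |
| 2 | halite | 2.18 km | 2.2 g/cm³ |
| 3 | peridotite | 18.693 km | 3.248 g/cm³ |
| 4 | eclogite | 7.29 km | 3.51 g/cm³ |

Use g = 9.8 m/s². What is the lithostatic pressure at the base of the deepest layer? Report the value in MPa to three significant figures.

960 MPa

limestone: 2574 kg/m³ × 9.8 m/s² × 2650 m = 6.685×10^7 Pa = 66.85 MPa
halite: 2200 kg/m³ × 9.8 m/s² × 2180 m = 4.700×10^7 Pa = 47.00 MPa
peridotite: 3248 kg/m³ × 9.8 m/s² × 18693 m = 5.950×10^8 Pa = 595.0 MPa
eclogite: 3510 kg/m³ × 9.8 m/s² × 7290 m = 2.508×10^8 Pa = 250.8 MPa
Total = 66.85 + 47.00 + 595.0 + 250.8 = 959.61 MPa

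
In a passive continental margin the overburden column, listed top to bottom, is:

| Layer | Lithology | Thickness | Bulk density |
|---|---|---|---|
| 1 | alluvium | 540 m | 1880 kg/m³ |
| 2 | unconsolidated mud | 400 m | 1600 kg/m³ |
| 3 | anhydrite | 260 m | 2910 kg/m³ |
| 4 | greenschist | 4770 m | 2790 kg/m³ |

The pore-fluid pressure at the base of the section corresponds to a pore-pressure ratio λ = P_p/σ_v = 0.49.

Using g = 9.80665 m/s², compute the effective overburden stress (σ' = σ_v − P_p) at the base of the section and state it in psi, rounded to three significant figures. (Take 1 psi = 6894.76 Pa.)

Overburden (lithostatic) stress σ_v:
alluvium: 1880 kg/m³ × 9.80665 m/s² × 540 m = 9.956×10^6 Pa = 9.956 MPa
unconsolidated mud: 1600 kg/m³ × 9.80665 m/s² × 400 m = 6.276×10^6 Pa = 6.276 MPa
anhydrite: 2910 kg/m³ × 9.80665 m/s² × 260 m = 7.420×10^6 Pa = 7.420 MPa
greenschist: 2790 kg/m³ × 9.80665 m/s² × 4770 m = 1.305×10^8 Pa = 130.5 MPa
Total = 9.956 + 6.276 + 7.420 + 130.5 = 154.16 MPa
Pore pressure P_p = λ·σ_v = 0.49 × 154.2 MPa = 75.54 MPa
Effective stress σ' = σ_v − P_p = 154.2 − 75.54 = 78.622 MPa = 11403 psi

11400 psi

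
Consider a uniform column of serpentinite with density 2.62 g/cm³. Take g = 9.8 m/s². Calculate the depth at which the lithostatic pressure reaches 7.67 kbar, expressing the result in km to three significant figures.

29.9 km

h = P/(ρg) = 7.67 kbar / (2620 kg/m³ × 9.8 m/s²) = 7.670×10^8 Pa / 25676 Pa/m = 29872 m
= 29.872 km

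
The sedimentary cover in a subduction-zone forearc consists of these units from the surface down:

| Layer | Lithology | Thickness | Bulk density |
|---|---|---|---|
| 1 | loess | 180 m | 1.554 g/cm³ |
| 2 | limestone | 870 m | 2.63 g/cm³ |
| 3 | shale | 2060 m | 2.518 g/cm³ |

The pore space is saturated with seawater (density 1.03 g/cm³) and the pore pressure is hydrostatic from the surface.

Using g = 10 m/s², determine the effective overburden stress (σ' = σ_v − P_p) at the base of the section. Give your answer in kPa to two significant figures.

Overburden (lithostatic) stress σ_v:
loess: 1554 kg/m³ × 10 m/s² × 180 m = 2.797×10^6 Pa = 2.797 MPa
limestone: 2630 kg/m³ × 10 m/s² × 870 m = 2.288×10^7 Pa = 22.88 MPa
shale: 2518 kg/m³ × 10 m/s² × 2060 m = 5.187×10^7 Pa = 51.87 MPa
Total = 2.797 + 22.88 + 51.87 = 77.549 MPa
Pore pressure P_p = 1030 kg/m³ × 10 m/s² × 3110 m = 3.203×10^7 Pa = 32.03 MPa
Effective stress σ' = σ_v − P_p = 77.55 − 32.03 = 45.516 MPa = 45516 kPa

46000 kPa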